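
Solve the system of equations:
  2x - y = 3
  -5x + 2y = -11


Using Cramer's rule:
Determinant D = (2)(2) - (-5)(-1) = 4 - 5 = -1
Dx = (3)(2) - (-11)(-1) = 6 - 11 = -5
Dy = (2)(-11) - (-5)(3) = -22 + 15 = -7
x = Dx/D = -5/-1 = 5
y = Dy/D = -7/-1 = 7

x = 5, y = 7


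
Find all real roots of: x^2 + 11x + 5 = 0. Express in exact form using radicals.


Using the quadratic formula: x = (-b ± sqrt(b^2 - 4ac)) / (2a)
Here a = 1, b = 11, c = 5
Discriminant = b^2 - 4ac = 11^2 - 4(1)(5) = 121 - 20 = 101
Since discriminant = 101 > 0, there are two real roots.
x = (-11 ± sqrt(101)) / 2
Numerically: x ≈ -0.4751 or x ≈ -10.5249

x = (-11 + sqrt(101)) / 2 or x = (-11 - sqrt(101)) / 2


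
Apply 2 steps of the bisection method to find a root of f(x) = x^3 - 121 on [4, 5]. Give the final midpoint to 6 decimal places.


f(x) = x^3 - 121
f(4) = -57 < 0
f(5) = 4 > 0

Step 1: midpoint = (4.000000 + 5.000000)/2 = 4.500000
  f(4.500000) = -29.875000
  f(mid) < 0, so root is in [4.500000, 5.000000]

Step 2: midpoint = (4.500000 + 5.000000)/2 = 4.750000
  f(4.750000) = -13.828125
  f(mid) < 0, so root is in [4.750000, 5.000000]

midpoint = 4.750000


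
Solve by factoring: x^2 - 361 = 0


We need two numbers that multiply to -361 and add to 0.
Those numbers are -19 and 19 (since (-19) * 19 = -361 and (-19) + 19 = 0).
So x^2 - 361 = (x - 19)(x + 19) = 0
Setting each factor to zero: x = 19 or x = -19

x = -19, x = 19


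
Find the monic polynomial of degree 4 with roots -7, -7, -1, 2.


A monic polynomial with roots -7, -7, -1, 2 is:
p(x) = (x + 7)(x + 7)(x + 1)(x - 2)
After multiplying by (x + 7): x + 7
After multiplying by (x + 7): x^2 + 14x + 49
After multiplying by (x + 1): x^3 + 15x^2 + 63x + 49
After multiplying by (x - 2): x^4 + 13x^3 + 33x^2 - 77x - 98

x^4 + 13x^3 + 33x^2 - 77x - 98


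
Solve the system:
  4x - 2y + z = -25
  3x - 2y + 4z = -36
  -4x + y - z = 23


Using Cramer's rule. Expand each determinant along the first row.
D  = 4*[(-2)*(-1) - 4*1] - (-2)*[3*(-1) - 4*(-4)] + 1*[3*1 - (-2)*(-4)]
  = 4*(-2) - (-2)*(13) + 1*(-5) = 13
Dx = (-25)*[(-2)*(-1) - 4*1] - (-2)*[(-36)*(-1) - 4*23] + 1*[(-36)*1 - (-2)*23]
  = (-25)*(-2) - (-2)*(-56) + 1*(10) = -52
Dy = 4*[(-36)*(-1) - 4*23] - (-25)*[3*(-1) - 4*(-4)] + 1*[3*23 - (-36)*(-4)]
  = 4*(-56) - (-25)*(13) + 1*(-75) = 26
Dz = 4*[(-2)*23 - (-36)*1] - (-2)*[3*23 - (-36)*(-4)] + (-25)*[3*1 - (-2)*(-4)]
  = 4*(-10) - (-2)*(-75) + (-25)*(-5) = -65
x = Dx/D = -52/13 = -4, y = Dy/D = 26/13 = 2, z = Dz/D = -65/13 = -5
Check eq1: (4)(-4) + (-2)(2) + (1)(-5) = -25 = -25 ✓
Check eq2: (3)(-4) + (-2)(2) + (4)(-5) = -36 = -36 ✓
Check eq3: (-4)(-4) + (1)(2) + (-1)(-5) = 23 = 23 ✓

x = -4, y = 2, z = -5


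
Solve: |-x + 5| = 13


An absolute value equation |expr| = 13 gives two cases:
Case 1: -x + 5 = 13
  -x = 8, so x = -8
Case 2: -x + 5 = -13
  -x = -18, so x = 18

x = -8, x = 18


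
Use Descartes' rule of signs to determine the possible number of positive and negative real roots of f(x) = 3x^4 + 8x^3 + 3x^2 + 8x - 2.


Descartes' rule of signs:

For positive roots, count sign changes in f(x) = 3x^4 + 8x^3 + 3x^2 + 8x - 2:
Signs of coefficients: +, +, +, +, -
Number of sign changes: 1
Possible positive real roots: 1

For negative roots, examine f(-x) = 3x^4 - 8x^3 + 3x^2 - 8x - 2:
Signs of coefficients: +, -, +, -, -
Number of sign changes: 3
Possible negative real roots: 3, 1

Positive roots: 1; Negative roots: 3 or 1


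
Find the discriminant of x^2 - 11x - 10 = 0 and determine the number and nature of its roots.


For ax^2 + bx + c = 0, discriminant D = b^2 - 4ac
Here a = 1, b = -11, c = -10
D = (-11)^2 - 4(1)(-10) = 121 + 40 = 161

D = 161 > 0 but not a perfect square
The equation has 2 distinct real irrational roots.

Discriminant = 161, 2 distinct real irrational roots


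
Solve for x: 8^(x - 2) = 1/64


Express both sides with the same base.
1/64 = 8^(-2)
Since the bases match, equate exponents: x - 2 = -2
So x = -2 - (-2) = 0

x = 0


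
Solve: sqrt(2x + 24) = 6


Square both sides: 2x + 24 = 6^2 = 36
2x = 36 - 24 = 12
x = 6
Check: sqrt(2*6 + 24) = sqrt(36) = 6 ✓

x = 6


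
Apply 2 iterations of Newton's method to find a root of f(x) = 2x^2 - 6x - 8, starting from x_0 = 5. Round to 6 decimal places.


Newton's method: x_(n+1) = x_n - f(x_n)/f'(x_n)
f(x) = 2x^2 - 6x - 8
f'(x) = 4x - 6

Iteration 1:
  f(5.000000) = 12.000000
  f'(5.000000) = 14.000000
  x_1 = 5.000000 - (12.000000)/(14.000000) = 4.142857

Iteration 2:
  f(4.142857) = 1.469388
  f'(4.142857) = 10.571429
  x_2 = 4.142857 - (1.469388)/(10.571429) = 4.003861

x_2 = 4.003861


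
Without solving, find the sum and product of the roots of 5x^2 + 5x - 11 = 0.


By Vieta's formulas for ax^2 + bx + c = 0:
  Sum of roots = -b/a
  Product of roots = c/a

Here a = 5, b = 5, c = -11
Sum = -(5)/5 = -1
Product = -11/5 = -11/5

Sum = -1, Product = -11/5


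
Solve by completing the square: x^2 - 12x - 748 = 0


Start: x^2 - 12x - 748 = 0
Move constant: x^2 - 12x = 748
Half of -12 is -6, squared is 36
Add 36 to both sides: x^2 - 12x + 36 = 784
(x - 6)^2 = 784
x - 6 = ±28
x = 6 + 28 = 34 or x = 6 - 28 = -22

x = -22, x = 34


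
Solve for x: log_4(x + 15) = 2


Convert to exponential form: x + 15 = 4^2 = 16
x = 16 - 15 = 1
Check: log_4(1 + 15) = log_4(16) = log_4(16) = 2 ✓

x = 1


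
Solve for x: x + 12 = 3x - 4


Starting with: x + 12 = 3x - 4
Move all x terms to left: (1 - 3)x = -4 - 12
Simplify: -2x = -16
Divide both sides by -2: x = 8

x = 8


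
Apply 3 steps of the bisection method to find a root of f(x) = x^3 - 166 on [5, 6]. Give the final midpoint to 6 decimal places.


f(x) = x^3 - 166
f(5) = -41 < 0
f(6) = 50 > 0

Step 1: midpoint = (5.000000 + 6.000000)/2 = 5.500000
  f(5.500000) = 0.375000
  f(mid) > 0, so root is in [5.000000, 5.500000]

Step 2: midpoint = (5.000000 + 5.500000)/2 = 5.250000
  f(5.250000) = -21.296875
  f(mid) < 0, so root is in [5.250000, 5.500000]

Step 3: midpoint = (5.250000 + 5.500000)/2 = 5.375000
  f(5.375000) = -10.712891
  f(mid) < 0, so root is in [5.375000, 5.500000]

midpoint = 5.375000


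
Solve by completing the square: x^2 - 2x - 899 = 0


Start: x^2 - 2x - 899 = 0
Move constant: x^2 - 2x = 899
Half of -2 is -1, squared is 1
Add 1 to both sides: x^2 - 2x + 1 = 900
(x - 1)^2 = 900
x - 1 = ±30
x = 1 + 30 = 31 or x = 1 - 30 = -29

x = -29, x = 31


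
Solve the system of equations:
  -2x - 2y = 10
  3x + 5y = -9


Using Cramer's rule:
Determinant D = (-2)(5) - (3)(-2) = -10 + 6 = -4
Dx = (10)(5) - (-9)(-2) = 50 - 18 = 32
Dy = (-2)(-9) - (3)(10) = 18 - 30 = -12
x = Dx/D = 32/-4 = -8
y = Dy/D = -12/-4 = 3

x = -8, y = 3


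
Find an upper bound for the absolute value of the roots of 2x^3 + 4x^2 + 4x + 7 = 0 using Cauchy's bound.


Cauchy's bound: all roots r satisfy |r| <= 1 + max(|a_i/a_n|) for i = 0,...,n-1
where a_n is the leading coefficient.

Coefficients: [2, 4, 4, 7]
Leading coefficient a_n = 2
Ratios |a_i/a_n|: 2, 2, 7/2
Maximum ratio: 7/2
Cauchy's bound: |r| <= 1 + 7/2 = 9/2

Upper bound = 9/2


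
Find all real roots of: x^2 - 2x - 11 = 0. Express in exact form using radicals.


Using the quadratic formula: x = (-b ± sqrt(b^2 - 4ac)) / (2a)
Here a = 1, b = -2, c = -11
Discriminant = b^2 - 4ac = (-2)^2 - 4(1)(-11) = 4 + 44 = 48
Since discriminant = 48 > 0, there are two real roots.
x = (2 ± 4*sqrt(3)) / 2
Simplifying: x = 1 ± 2*sqrt(3)
Numerically: x ≈ 4.4641 or x ≈ -2.4641

x = 1 + 2*sqrt(3) or x = 1 - 2*sqrt(3)


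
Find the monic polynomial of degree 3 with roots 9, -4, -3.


A monic polynomial with roots 9, -4, -3 is:
p(x) = (x - 9)(x + 4)(x + 3)
After multiplying by (x - 9): x - 9
After multiplying by (x + 4): x^2 - 5x - 36
After multiplying by (x + 3): x^3 - 2x^2 - 51x - 108

x^3 - 2x^2 - 51x - 108


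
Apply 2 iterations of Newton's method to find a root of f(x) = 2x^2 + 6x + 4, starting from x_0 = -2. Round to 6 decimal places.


Newton's method: x_(n+1) = x_n - f(x_n)/f'(x_n)
f(x) = 2x^2 + 6x + 4
f'(x) = 4x + 6

Iteration 1:
  f(-2.000000) = 0.000000
  f'(-2.000000) = -2.000000
  x_1 = -2.000000 - (0.000000)/(-2.000000) = -2.000000

Iteration 2:
  f(-2.000000) = 0.000000
  f'(-2.000000) = -2.000000
  x_2 = -2.000000 - (0.000000)/(-2.000000) = -2.000000

x_2 = -2.000000


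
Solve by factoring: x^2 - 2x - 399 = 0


We need two numbers that multiply to -399 and add to -2.
Those numbers are -21 and 19 (since (-21) * 19 = -399 and (-21) + 19 = -2).
So x^2 - 2x - 399 = (x - 21)(x + 19) = 0
Setting each factor to zero: x = 21 or x = -19

x = -19, x = 21


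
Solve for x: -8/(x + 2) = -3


Multiply both sides by (x + 2): -8 = -3(x + 2)
Distribute: -8 = -3x - 6
-3x = -8 + 6 = -2
x = 2/3

x = 2/3


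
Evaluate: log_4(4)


We need the exponent such that 4^? = 4
4^1 = 4
Therefore log_4(4) = 1

1


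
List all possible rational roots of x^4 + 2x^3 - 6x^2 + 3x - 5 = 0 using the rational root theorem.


Rational root theorem: possible roots are ±p/q where:
  p divides the constant term (-5): p ∈ {1, 5}
  q divides the leading coefficient (1): q ∈ {1}

All possible rational roots: -5, -1, 1, 5

-5, -1, 1, 5


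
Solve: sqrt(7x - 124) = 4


Square both sides: 7x - 124 = 4^2 = 16
7x = 16 + 124 = 140
x = 20
Check: sqrt(7*20 - 124) = sqrt(16) = 4 ✓

x = 20


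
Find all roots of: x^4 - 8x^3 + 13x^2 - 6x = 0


The constant term is 0, so x = 0 is a root. Factor out x:
  x^3 - 8x^2 + 13x - 6 = 0
Let p(x) = x^3 - 8x^2 + 13x - 6. By the rational root theorem (leading coefficient 1), any rational root is an integer divisor of 6: try ±1, ±2, ... in turn.
Test x = 1: value = 0 ✓, so (x - 1) is a factor.
Synthetic division by (x - 1): bring down 1; 1(1) - 8 = -7; (-7)(1) + 13 = 6; 6(1) - 6 = 0 → quotient x^2 - 7x + 6, remainder 0.
Solve the quadratic x^2 - 7x + 6 = 0: discriminant = (-7)^2 - 4(1)(6) = 49 - 24 = 25.
sqrt(25) = 5, so x = (7 ± 5)/2: x = 6 or x = 1.
Collecting all roots found:

x = 0, x = 1 (multiplicity 2), x = 6


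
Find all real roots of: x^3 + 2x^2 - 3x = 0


The constant term is 0, so x = 0 is a root. Factor out x:
  x(x^2 + 2x - 3) = 0
Solve the quadratic x^2 + 2x - 3 = 0: discriminant = 2^2 - 4(1)(-3) = 4 + 12 = 16.
sqrt(16) = 4, so x = (-2 ± 4)/2: x = 1 or x = -3.

x = -3, x = 0, x = 1


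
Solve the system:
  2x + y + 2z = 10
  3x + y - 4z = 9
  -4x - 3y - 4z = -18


Using Cramer's rule. Expand each determinant along the first row.
D  = 2*[1*(-4) - (-4)*(-3)] - 1*[3*(-4) - (-4)*(-4)] + 2*[3*(-3) - 1*(-4)]
  = 2*(-16) - 1*(-28) + 2*(-5) = -14
Dx = 10*[1*(-4) - (-4)*(-3)] - 1*[9*(-4) - (-4)*(-18)] + 2*[9*(-3) - 1*(-18)]
  = 10*(-16) - 1*(-108) + 2*(-9) = -70
Dy = 2*[9*(-4) - (-4)*(-18)] - 10*[3*(-4) - (-4)*(-4)] + 2*[3*(-18) - 9*(-4)]
  = 2*(-108) - 10*(-28) + 2*(-18) = 28
Dz = 2*[1*(-18) - 9*(-3)] - 1*[3*(-18) - 9*(-4)] + 10*[3*(-3) - 1*(-4)]
  = 2*(9) - 1*(-18) + 10*(-5) = -14
x = Dx/D = -70/-14 = 5, y = Dy/D = 28/-14 = -2, z = Dz/D = -14/-14 = 1
Check eq1: (2)(5) + (1)(-2) + (2)(1) = 10 = 10 ✓
Check eq2: (3)(5) + (1)(-2) + (-4)(1) = 9 = 9 ✓
Check eq3: (-4)(5) + (-3)(-2) + (-4)(1) = -18 = -18 ✓

x = 5, y = -2, z = 1


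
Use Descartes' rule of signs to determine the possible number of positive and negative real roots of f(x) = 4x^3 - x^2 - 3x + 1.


Descartes' rule of signs:

For positive roots, count sign changes in f(x) = 4x^3 - x^2 - 3x + 1:
Signs of coefficients: +, -, -, +
Number of sign changes: 2
Possible positive real roots: 2, 0

For negative roots, examine f(-x) = -4x^3 - x^2 + 3x + 1:
Signs of coefficients: -, -, +, +
Number of sign changes: 1
Possible negative real roots: 1

Positive roots: 2 or 0; Negative roots: 1


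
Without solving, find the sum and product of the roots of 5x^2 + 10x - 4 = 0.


By Vieta's formulas for ax^2 + bx + c = 0:
  Sum of roots = -b/a
  Product of roots = c/a

Here a = 5, b = 10, c = -4
Sum = -(10)/5 = -2
Product = -4/5 = -4/5

Sum = -2, Product = -4/5


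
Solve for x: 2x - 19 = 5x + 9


Starting with: 2x - 19 = 5x + 9
Move all x terms to left: (2 - 5)x = 9 + 19
Simplify: -3x = 28
Divide both sides by -3: x = -28/3

x = -28/3


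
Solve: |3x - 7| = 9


An absolute value equation |expr| = 9 gives two cases:
Case 1: 3x - 7 = 9
  3x = 16, so x = 16/3
Case 2: 3x - 7 = -9
  3x = -2, so x = -2/3

x = -2/3, x = 16/3


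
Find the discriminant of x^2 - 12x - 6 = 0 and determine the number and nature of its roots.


For ax^2 + bx + c = 0, discriminant D = b^2 - 4ac
Here a = 1, b = -12, c = -6
D = (-12)^2 - 4(1)(-6) = 144 + 24 = 168

D = 168 > 0 but not a perfect square
The equation has 2 distinct real irrational roots.

Discriminant = 168, 2 distinct real irrational roots


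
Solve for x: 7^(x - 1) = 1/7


Express both sides with the same base.
1/7 = 7^(-1)
Since the bases match, equate exponents: x - 1 = -1
So x = -1 - (-1) = 0

x = 0


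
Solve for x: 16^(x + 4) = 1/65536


Express both sides with the same base.
1/65536 = 16^(-4)
Since the bases match, equate exponents: x + 4 = -4
So x = -4 - (4) = -8

x = -8


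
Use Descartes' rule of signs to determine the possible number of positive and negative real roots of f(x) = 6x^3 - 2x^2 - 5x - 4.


Descartes' rule of signs:

For positive roots, count sign changes in f(x) = 6x^3 - 2x^2 - 5x - 4:
Signs of coefficients: +, -, -, -
Number of sign changes: 1
Possible positive real roots: 1

For negative roots, examine f(-x) = -6x^3 - 2x^2 + 5x - 4:
Signs of coefficients: -, -, +, -
Number of sign changes: 2
Possible negative real roots: 2, 0

Positive roots: 1; Negative roots: 2 or 0


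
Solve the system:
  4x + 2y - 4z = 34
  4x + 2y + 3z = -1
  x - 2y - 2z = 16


Using Cramer's rule. Expand each determinant along the first row.
D  = 4*[2*(-2) - 3*(-2)] - 2*[4*(-2) - 3*1] + (-4)*[4*(-2) - 2*1]
  = 4*(2) - 2*(-11) + (-4)*(-10) = 70
Dx = 34*[2*(-2) - 3*(-2)] - 2*[(-1)*(-2) - 3*16] + (-4)*[(-1)*(-2) - 2*16]
  = 34*(2) - 2*(-46) + (-4)*(-30) = 280
Dy = 4*[(-1)*(-2) - 3*16] - 34*[4*(-2) - 3*1] + (-4)*[4*16 - (-1)*1]
  = 4*(-46) - 34*(-11) + (-4)*(65) = -70
Dz = 4*[2*16 - (-1)*(-2)] - 2*[4*16 - (-1)*1] + 34*[4*(-2) - 2*1]
  = 4*(30) - 2*(65) + 34*(-10) = -350
x = Dx/D = 280/70 = 4, y = Dy/D = -70/70 = -1, z = Dz/D = -350/70 = -5
Check eq1: (4)(4) + (2)(-1) + (-4)(-5) = 34 = 34 ✓
Check eq2: (4)(4) + (2)(-1) + (3)(-5) = -1 = -1 ✓
Check eq3: (1)(4) + (-2)(-1) + (-2)(-5) = 16 = 16 ✓

x = 4, y = -1, z = -5


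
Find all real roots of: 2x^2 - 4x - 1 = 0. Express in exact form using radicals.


Using the quadratic formula: x = (-b ± sqrt(b^2 - 4ac)) / (2a)
Here a = 2, b = -4, c = -1
Discriminant = b^2 - 4ac = (-4)^2 - 4(2)(-1) = 16 + 8 = 24
Since discriminant = 24 > 0, there are two real roots.
x = (4 ± 2*sqrt(6)) / 4
Simplifying: x = (2 ± sqrt(6)) / 2
Numerically: x ≈ 2.2247 or x ≈ -0.2247

x = (2 + sqrt(6)) / 2 or x = (2 - sqrt(6)) / 2


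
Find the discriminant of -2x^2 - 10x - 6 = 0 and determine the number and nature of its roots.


For ax^2 + bx + c = 0, discriminant D = b^2 - 4ac
Here a = -2, b = -10, c = -6
D = (-10)^2 - 4(-2)(-6) = 100 - 48 = 52

D = 52 > 0 but not a perfect square
The equation has 2 distinct real irrational roots.

Discriminant = 52, 2 distinct real irrational roots


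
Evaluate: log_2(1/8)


We need the exponent such that 2^? = 1/8
2^(-3) = 1/2^3 = 1/8
Therefore log_2(1/8) = -3

-3


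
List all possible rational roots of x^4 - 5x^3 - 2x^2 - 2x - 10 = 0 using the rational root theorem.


Rational root theorem: possible roots are ±p/q where:
  p divides the constant term (-10): p ∈ {1, 2, 5, 10}
  q divides the leading coefficient (1): q ∈ {1}

All possible rational roots: -10, -5, -2, -1, 1, 2, 5, 10

-10, -5, -2, -1, 1, 2, 5, 10


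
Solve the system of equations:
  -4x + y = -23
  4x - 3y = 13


Using Cramer's rule:
Determinant D = (-4)(-3) - (4)(1) = 12 - 4 = 8
Dx = (-23)(-3) - (13)(1) = 69 - 13 = 56
Dy = (-4)(13) - (4)(-23) = -52 + 92 = 40
x = Dx/D = 56/8 = 7
y = Dy/D = 40/8 = 5

x = 7, y = 5


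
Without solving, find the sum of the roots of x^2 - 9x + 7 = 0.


By Vieta's formulas for ax^2 + bx + c = 0:
  Sum of roots = -b/a
  Product of roots = c/a

Here a = 1, b = -9, c = 7
Sum = -(-9)/1 = 9
Product = 7/1 = 7

Sum = 9


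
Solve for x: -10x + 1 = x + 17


Starting with: -10x + 1 = x + 17
Move all x terms to left: (-10 - 1)x = 17 - 1
Simplify: -11x = 16
Divide both sides by -11: x = -16/11

x = -16/11


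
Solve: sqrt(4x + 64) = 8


Square both sides: 4x + 64 = 8^2 = 64
4x = 64 - 64 = 0
x = 0
Check: sqrt(4*0 + 64) = sqrt(64) = 8 ✓

x = 0


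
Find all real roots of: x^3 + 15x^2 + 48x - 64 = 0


Let p(x) = x^3 + 15x^2 + 48x - 64. By the rational root theorem (leading coefficient 1), any rational root is an integer divisor of 64: try ±1, ±2, ... in turn.
Test x = 1: value = 0 ✓, so (x - 1) is a factor.
Synthetic division by (x - 1): bring down 1; 1(1) + 15 = 16; 16(1) + 48 = 64; 64(1) - 64 = 0 → quotient x^2 + 16x + 64, remainder 0.
Solve the quadratic x^2 + 16x + 64 = 0: discriminant = 16^2 - 4(1)(64) = 256 - 256 = 0.
Discriminant = 0, so a double root: x = -16/2 = -8.

x = -8 (multiplicity 2), x = 1


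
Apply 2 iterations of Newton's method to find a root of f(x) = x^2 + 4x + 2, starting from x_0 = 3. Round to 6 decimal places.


Newton's method: x_(n+1) = x_n - f(x_n)/f'(x_n)
f(x) = x^2 + 4x + 2
f'(x) = 2x + 4

Iteration 1:
  f(3.000000) = 23.000000
  f'(3.000000) = 10.000000
  x_1 = 3.000000 - (23.000000)/(10.000000) = 0.700000

Iteration 2:
  f(0.700000) = 5.290000
  f'(0.700000) = 5.400000
  x_2 = 0.700000 - (5.290000)/(5.400000) = -0.279630

x_2 = -0.279630


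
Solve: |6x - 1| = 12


An absolute value equation |expr| = 12 gives two cases:
Case 1: 6x - 1 = 12
  6x = 13, so x = 13/6
Case 2: 6x - 1 = -12
  6x = -11, so x = -11/6

x = -11/6, x = 13/6


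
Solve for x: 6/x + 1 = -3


Subtract 1 from both sides: 6/x = -4
Multiply both sides by x: 6 = -4 * x
Divide by -4: x = -3/2

x = -3/2


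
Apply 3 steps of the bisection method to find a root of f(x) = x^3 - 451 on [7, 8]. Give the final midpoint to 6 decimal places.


f(x) = x^3 - 451
f(7) = -108 < 0
f(8) = 61 > 0

Step 1: midpoint = (7.000000 + 8.000000)/2 = 7.500000
  f(7.500000) = -29.125000
  f(mid) < 0, so root is in [7.500000, 8.000000]

Step 2: midpoint = (7.500000 + 8.000000)/2 = 7.750000
  f(7.750000) = 14.484375
  f(mid) > 0, so root is in [7.500000, 7.750000]

Step 3: midpoint = (7.500000 + 7.750000)/2 = 7.625000
  f(7.625000) = -7.677734
  f(mid) < 0, so root is in [7.625000, 7.750000]

midpoint = 7.625000


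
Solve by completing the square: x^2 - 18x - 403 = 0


Start: x^2 - 18x - 403 = 0
Move constant: x^2 - 18x = 403
Half of -18 is -9, squared is 81
Add 81 to both sides: x^2 - 18x + 81 = 484
(x - 9)^2 = 484
x - 9 = ±22
x = 9 + 22 = 31 or x = 9 - 22 = -13

x = -13, x = 31


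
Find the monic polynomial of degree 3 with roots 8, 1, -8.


A monic polynomial with roots 8, 1, -8 is:
p(x) = (x - 8)(x - 1)(x + 8)
After multiplying by (x - 8): x - 8
After multiplying by (x - 1): x^2 - 9x + 8
After multiplying by (x + 8): x^3 - x^2 - 64x + 64

x^3 - x^2 - 64x + 64


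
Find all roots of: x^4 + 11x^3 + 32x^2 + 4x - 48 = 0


Let p(x) = x^4 + 11x^3 + 32x^2 + 4x - 48. By the rational root theorem (leading coefficient 1), any rational root is an integer divisor of 48: try ±1, ±2, ... in turn.
Test x = 1: value = 0 ✓, so (x - 1) is a factor.
Synthetic division by (x - 1): bring down 1; 1(1) + 11 = 12; 12(1) + 32 = 44; 44(1) + 4 = 48; 48(1) - 48 = 0 → quotient x^3 + 12x^2 + 44x + 48, remainder 0.
Continue with the quotient x^3 + 12x^2 + 44x + 48 (candidates must divide 48; re-test x = 1 first in case it repeats).
Test x = 1: value = 105 ≠ 0.
Test x = -1: value = 15 ≠ 0.
Test x = 2: value = 192 ≠ 0.
Test x = -2: value = 0 ✓, so (x + 2) is a factor.
Synthetic division by (x + 2): bring down 1; 1(-2) + 12 = 10; 10(-2) + 44 = 24; 24(-2) + 48 = 0 → quotient x^2 + 10x + 24, remainder 0.
Solve the quadratic x^2 + 10x + 24 = 0: discriminant = 10^2 - 4(1)(24) = 100 - 96 = 4.
sqrt(4) = 2, so x = (-10 ± 2)/2: x = -4 or x = -6.
Collecting all roots found:

x = -6, x = -4, x = -2, x = 1


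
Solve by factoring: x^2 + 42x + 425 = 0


We need two numbers that multiply to 425 and add to 42.
Those numbers are 25 and 17 (since 25 * 17 = 425 and 25 + 17 = 42).
So x^2 + 42x + 425 = (x + 25)(x + 17) = 0
Setting each factor to zero: x = -25 or x = -17

x = -25, x = -17


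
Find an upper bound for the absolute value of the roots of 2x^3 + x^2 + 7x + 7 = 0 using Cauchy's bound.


Cauchy's bound: all roots r satisfy |r| <= 1 + max(|a_i/a_n|) for i = 0,...,n-1
where a_n is the leading coefficient.

Coefficients: [2, 1, 7, 7]
Leading coefficient a_n = 2
Ratios |a_i/a_n|: 1/2, 7/2, 7/2
Maximum ratio: 7/2
Cauchy's bound: |r| <= 1 + 7/2 = 9/2

Upper bound = 9/2


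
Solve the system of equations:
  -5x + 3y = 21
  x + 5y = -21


Using Cramer's rule:
Determinant D = (-5)(5) - (1)(3) = -25 - 3 = -28
Dx = (21)(5) - (-21)(3) = 105 + 63 = 168
Dy = (-5)(-21) - (1)(21) = 105 - 21 = 84
x = Dx/D = 168/-28 = -6
y = Dy/D = 84/-28 = -3

x = -6, y = -3


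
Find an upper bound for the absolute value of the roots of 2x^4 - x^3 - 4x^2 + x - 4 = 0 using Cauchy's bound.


Cauchy's bound: all roots r satisfy |r| <= 1 + max(|a_i/a_n|) for i = 0,...,n-1
where a_n is the leading coefficient.

Coefficients: [2, -1, -4, 1, -4]
Leading coefficient a_n = 2
Ratios |a_i/a_n|: 1/2, 2, 1/2, 2
Maximum ratio: 2
Cauchy's bound: |r| <= 1 + 2 = 3

Upper bound = 3


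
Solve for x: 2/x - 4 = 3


Subtract -4 from both sides: 2/x = 7
Multiply both sides by x: 2 = 7 * x
Divide by 7: x = 2/7

x = 2/7


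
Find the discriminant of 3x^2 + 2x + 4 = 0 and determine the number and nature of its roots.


For ax^2 + bx + c = 0, discriminant D = b^2 - 4ac
Here a = 3, b = 2, c = 4
D = (2)^2 - 4(3)(4) = 4 - 48 = -44

D = -44 < 0
The equation has no real roots (2 complex conjugate roots).

Discriminant = -44, no real roots (2 complex conjugate roots)


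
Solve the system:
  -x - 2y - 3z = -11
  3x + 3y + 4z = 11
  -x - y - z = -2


Using Cramer's rule. Expand each determinant along the first row.
D  = (-1)*[3*(-1) - 4*(-1)] - (-2)*[3*(-1) - 4*(-1)] + (-3)*[3*(-1) - 3*(-1)]
  = (-1)*(1) - (-2)*(1) + (-3)*(0) = 1
Dx = (-11)*[3*(-1) - 4*(-1)] - (-2)*[11*(-1) - 4*(-2)] + (-3)*[11*(-1) - 3*(-2)]
  = (-11)*(1) - (-2)*(-3) + (-3)*(-5) = -2
Dy = (-1)*[11*(-1) - 4*(-2)] - (-11)*[3*(-1) - 4*(-1)] + (-3)*[3*(-2) - 11*(-1)]
  = (-1)*(-3) - (-11)*(1) + (-3)*(5) = -1
Dz = (-1)*[3*(-2) - 11*(-1)] - (-2)*[3*(-2) - 11*(-1)] + (-11)*[3*(-1) - 3*(-1)]
  = (-1)*(5) - (-2)*(5) + (-11)*(0) = 5
x = Dx/D = -2/1 = -2, y = Dy/D = -1/1 = -1, z = Dz/D = 5/1 = 5
Check eq1: (-1)(-2) + (-2)(-1) + (-3)(5) = -11 = -11 ✓
Check eq2: (3)(-2) + (3)(-1) + (4)(5) = 11 = 11 ✓
Check eq3: (-1)(-2) + (-1)(-1) + (-1)(5) = -2 = -2 ✓

x = -2, y = -1, z = 5


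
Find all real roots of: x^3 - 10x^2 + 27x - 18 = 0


Let p(x) = x^3 - 10x^2 + 27x - 18. By the rational root theorem (leading coefficient 1), any rational root is an integer divisor of 18: try ±1, ±2, ... in turn.
Test x = 1: value = 0 ✓, so (x - 1) is a factor.
Synthetic division by (x - 1): bring down 1; 1(1) - 10 = -9; (-9)(1) + 27 = 18; 18(1) - 18 = 0 → quotient x^2 - 9x + 18, remainder 0.
Solve the quadratic x^2 - 9x + 18 = 0: discriminant = (-9)^2 - 4(1)(18) = 81 - 72 = 9.
sqrt(9) = 3, so x = (9 ± 3)/2: x = 6 or x = 3.

x = 1, x = 3, x = 6


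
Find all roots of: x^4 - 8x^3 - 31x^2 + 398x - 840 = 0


Let p(x) = x^4 - 8x^3 - 31x^2 + 398x - 840. By the rational root theorem (leading coefficient 1), any rational root is an integer divisor of 840: try ±1, ±2, ... in turn.
Test x = 1: value = -480 ≠ 0.
Test x = -1: value = -1260 ≠ 0.
Test x = 2: value = -216 ≠ 0.
Test x = -2: value = -1680 ≠ 0.
Test x = 3: value = -60 ≠ 0.
Test x = -3: value = -2016 ≠ 0.
Test x = 4: value = 0 ✓, so (x - 4) is a factor.
Synthetic division by (x - 4): bring down 1; 1(4) - 8 = -4; (-4)(4) - 31 = -47; (-47)(4) + 398 = 210; 210(4) - 840 = 0 → quotient x^3 - 4x^2 - 47x + 210, remainder 0.
Continue with the quotient x^3 - 4x^2 - 47x + 210 (candidates must divide 210).
Test x = 5: value = 0 ✓, so (x - 5) is a factor.
Synthetic division by (x - 5): bring down 1; 1(5) - 4 = 1; 1(5) - 47 = -42; (-42)(5) + 210 = 0 → quotient x^2 + x - 42, remainder 0.
Solve the quadratic x^2 + x - 42 = 0: discriminant = 1^2 - 4(1)(-42) = 1 + 168 = 169.
sqrt(169) = 13, so x = (-1 ± 13)/2: x = 6 or x = -7.
Collecting all roots found:

x = -7, x = 4, x = 5, x = 6


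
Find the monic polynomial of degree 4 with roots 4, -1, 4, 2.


A monic polynomial with roots 4, -1, 4, 2 is:
p(x) = (x - 4)(x + 1)(x - 4)(x - 2)
After multiplying by (x - 4): x - 4
After multiplying by (x + 1): x^2 - 3x - 4
After multiplying by (x - 4): x^3 - 7x^2 + 8x + 16
After multiplying by (x - 2): x^4 - 9x^3 + 22x^2 - 32

x^4 - 9x^3 + 22x^2 - 32


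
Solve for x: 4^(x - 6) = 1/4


Express both sides with the same base.
1/4 = 4^(-1)
Since the bases match, equate exponents: x - 6 = -1
So x = -1 - (-6) = 5

x = 5


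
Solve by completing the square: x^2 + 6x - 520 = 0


Start: x^2 + 6x - 520 = 0
Move constant: x^2 + 6x = 520
Half of 6 is 3, squared is 9
Add 9 to both sides: x^2 + 6x + 9 = 529
(x + 3)^2 = 529
x + 3 = ±23
x = -3 + 23 = 20 or x = -3 - 23 = -26

x = -26, x = 20


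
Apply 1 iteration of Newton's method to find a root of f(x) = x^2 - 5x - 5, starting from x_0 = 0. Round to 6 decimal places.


Newton's method: x_(n+1) = x_n - f(x_n)/f'(x_n)
f(x) = x^2 - 5x - 5
f'(x) = 2x - 5

Iteration 1:
  f(0.000000) = -5.000000
  f'(0.000000) = -5.000000
  x_1 = 0.000000 - (-5.000000)/(-5.000000) = -1.000000

x_1 = -1.000000


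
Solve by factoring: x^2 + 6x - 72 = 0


We need two numbers that multiply to -72 and add to 6.
Those numbers are -6 and 12 (since (-6) * 12 = -72 and (-6) + 12 = 6).
So x^2 + 6x - 72 = (x - 6)(x + 12) = 0
Setting each factor to zero: x = 6 or x = -12

x = -12, x = 6


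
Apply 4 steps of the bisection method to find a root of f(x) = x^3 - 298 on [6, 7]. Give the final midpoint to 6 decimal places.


f(x) = x^3 - 298
f(6) = -82 < 0
f(7) = 45 > 0

Step 1: midpoint = (6.000000 + 7.000000)/2 = 6.500000
  f(6.500000) = -23.375000
  f(mid) < 0, so root is in [6.500000, 7.000000]

Step 2: midpoint = (6.500000 + 7.000000)/2 = 6.750000
  f(6.750000) = 9.546875
  f(mid) > 0, so root is in [6.500000, 6.750000]

Step 3: midpoint = (6.500000 + 6.750000)/2 = 6.625000
  f(6.625000) = -7.224609
  f(mid) < 0, so root is in [6.625000, 6.750000]

Step 4: midpoint = (6.625000 + 6.750000)/2 = 6.687500
  f(6.687500) = 1.082764
  f(mid) > 0, so root is in [6.625000, 6.687500]

midpoint = 6.687500


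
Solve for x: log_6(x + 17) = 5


Convert to exponential form: x + 17 = 6^5 = 7776
x = 7776 - 17 = 7759
Check: log_6(7759 + 17) = log_6(7776) = log_6(7776) = 5 ✓

x = 7759


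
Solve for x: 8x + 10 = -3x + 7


Starting with: 8x + 10 = -3x + 7
Move all x terms to left: (8 + 3)x = 7 - 10
Simplify: 11x = -3
Divide both sides by 11: x = -3/11

x = -3/11


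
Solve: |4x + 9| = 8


An absolute value equation |expr| = 8 gives two cases:
Case 1: 4x + 9 = 8
  4x = -1, so x = -1/4
Case 2: 4x + 9 = -8
  4x = -17, so x = -17/4

x = -17/4, x = -1/4


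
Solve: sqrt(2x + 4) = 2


Square both sides: 2x + 4 = 2^2 = 4
2x = 4 - 4 = 0
x = 0
Check: sqrt(2*0 + 4) = sqrt(4) = 2 ✓

x = 0


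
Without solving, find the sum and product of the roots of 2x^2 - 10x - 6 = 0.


By Vieta's formulas for ax^2 + bx + c = 0:
  Sum of roots = -b/a
  Product of roots = c/a

Here a = 2, b = -10, c = -6
Sum = -(-10)/2 = 5
Product = -6/2 = -3

Sum = 5, Product = -3


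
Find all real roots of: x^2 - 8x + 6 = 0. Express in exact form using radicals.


Using the quadratic formula: x = (-b ± sqrt(b^2 - 4ac)) / (2a)
Here a = 1, b = -8, c = 6
Discriminant = b^2 - 4ac = (-8)^2 - 4(1)(6) = 64 - 24 = 40
Since discriminant = 40 > 0, there are two real roots.
x = (8 ± 2*sqrt(10)) / 2
Simplifying: x = 4 ± sqrt(10)
Numerically: x ≈ 7.1623 or x ≈ 0.8377

x = 4 + sqrt(10) or x = 4 - sqrt(10)


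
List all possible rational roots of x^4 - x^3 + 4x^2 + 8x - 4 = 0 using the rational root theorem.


Rational root theorem: possible roots are ±p/q where:
  p divides the constant term (-4): p ∈ {1, 2, 4}
  q divides the leading coefficient (1): q ∈ {1}

All possible rational roots: -4, -2, -1, 1, 2, 4

-4, -2, -1, 1, 2, 4


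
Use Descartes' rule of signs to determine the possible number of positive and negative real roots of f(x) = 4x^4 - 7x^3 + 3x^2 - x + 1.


Descartes' rule of signs:

For positive roots, count sign changes in f(x) = 4x^4 - 7x^3 + 3x^2 - x + 1:
Signs of coefficients: +, -, +, -, +
Number of sign changes: 4
Possible positive real roots: 4, 2, 0

For negative roots, examine f(-x) = 4x^4 + 7x^3 + 3x^2 + x + 1:
Signs of coefficients: +, +, +, +, +
Number of sign changes: 0
Possible negative real roots: 0

Positive roots: 4 or 2 or 0; Negative roots: 0


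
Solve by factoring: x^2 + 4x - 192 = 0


We need two numbers that multiply to -192 and add to 4.
Those numbers are -12 and 16 (since (-12) * 16 = -192 and (-12) + 16 = 4).
So x^2 + 4x - 192 = (x - 12)(x + 16) = 0
Setting each factor to zero: x = 12 or x = -16

x = -16, x = 12


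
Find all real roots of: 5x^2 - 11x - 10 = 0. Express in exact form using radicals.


Using the quadratic formula: x = (-b ± sqrt(b^2 - 4ac)) / (2a)
Here a = 5, b = -11, c = -10
Discriminant = b^2 - 4ac = (-11)^2 - 4(5)(-10) = 121 + 200 = 321
Since discriminant = 321 > 0, there are two real roots.
x = (11 ± sqrt(321)) / 10
Numerically: x ≈ 2.8916 or x ≈ -0.6916

x = (11 + sqrt(321)) / 10 or x = (11 - sqrt(321)) / 10


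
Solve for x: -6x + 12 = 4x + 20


Starting with: -6x + 12 = 4x + 20
Move all x terms to left: (-6 - 4)x = 20 - 12
Simplify: -10x = 8
Divide both sides by -10: x = -4/5

x = -4/5


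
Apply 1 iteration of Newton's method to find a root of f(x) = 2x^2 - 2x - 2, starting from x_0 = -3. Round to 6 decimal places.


Newton's method: x_(n+1) = x_n - f(x_n)/f'(x_n)
f(x) = 2x^2 - 2x - 2
f'(x) = 4x - 2

Iteration 1:
  f(-3.000000) = 22.000000
  f'(-3.000000) = -14.000000
  x_1 = -3.000000 - (22.000000)/(-14.000000) = -1.428571

x_1 = -1.428571


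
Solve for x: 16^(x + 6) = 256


Express both sides with the same base.
256 = 16^2
Since the bases match, equate exponents: x + 6 = 2
So x = 2 - (6) = -4

x = -4


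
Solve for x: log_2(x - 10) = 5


Convert to exponential form: x - 10 = 2^5 = 32
x = 32 + 10 = 42
Check: log_2(42 - 10) = log_2(32) = log_2(32) = 5 ✓

x = 42


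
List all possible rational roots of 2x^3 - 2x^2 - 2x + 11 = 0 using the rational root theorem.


Rational root theorem: possible roots are ±p/q where:
  p divides the constant term (11): p ∈ {1, 11}
  q divides the leading coefficient (2): q ∈ {1, 2}

All possible rational roots: -11, -11/2, -1, -1/2, 1/2, 1, 11/2, 11

-11, -11/2, -1, -1/2, 1/2, 1, 11/2, 11


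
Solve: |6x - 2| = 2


An absolute value equation |expr| = 2 gives two cases:
Case 1: 6x - 2 = 2
  6x = 4, so x = 2/3
Case 2: 6x - 2 = -2
  6x = 0, so x = 0

x = 0, x = 2/3


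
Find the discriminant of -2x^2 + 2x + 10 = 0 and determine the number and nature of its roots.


For ax^2 + bx + c = 0, discriminant D = b^2 - 4ac
Here a = -2, b = 2, c = 10
D = (2)^2 - 4(-2)(10) = 4 + 80 = 84

D = 84 > 0 but not a perfect square
The equation has 2 distinct real irrational roots.

Discriminant = 84, 2 distinct real irrational roots


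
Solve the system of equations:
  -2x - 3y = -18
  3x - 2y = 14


Using Cramer's rule:
Determinant D = (-2)(-2) - (3)(-3) = 4 + 9 = 13
Dx = (-18)(-2) - (14)(-3) = 36 + 42 = 78
Dy = (-2)(14) - (3)(-18) = -28 + 54 = 26
x = Dx/D = 78/13 = 6
y = Dy/D = 26/13 = 2

x = 6, y = 2


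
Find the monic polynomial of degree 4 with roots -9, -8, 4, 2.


A monic polynomial with roots -9, -8, 4, 2 is:
p(x) = (x + 9)(x + 8)(x - 4)(x - 2)
After multiplying by (x + 9): x + 9
After multiplying by (x + 8): x^2 + 17x + 72
After multiplying by (x - 4): x^3 + 13x^2 + 4x - 288
After multiplying by (x - 2): x^4 + 11x^3 - 22x^2 - 296x + 576

x^4 + 11x^3 - 22x^2 - 296x + 576


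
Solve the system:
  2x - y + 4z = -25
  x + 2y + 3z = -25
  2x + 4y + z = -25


Using Cramer's rule. Expand each determinant along the first row.
D  = 2*[2*1 - 3*4] - (-1)*[1*1 - 3*2] + 4*[1*4 - 2*2]
  = 2*(-10) - (-1)*(-5) + 4*(0) = -25
Dx = (-25)*[2*1 - 3*4] - (-1)*[(-25)*1 - 3*(-25)] + 4*[(-25)*4 - 2*(-25)]
  = (-25)*(-10) - (-1)*(50) + 4*(-50) = 100
Dy = 2*[(-25)*1 - 3*(-25)] - (-25)*[1*1 - 3*2] + 4*[1*(-25) - (-25)*2]
  = 2*(50) - (-25)*(-5) + 4*(25) = 75
Dz = 2*[2*(-25) - (-25)*4] - (-1)*[1*(-25) - (-25)*2] + (-25)*[1*4 - 2*2]
  = 2*(50) - (-1)*(25) + (-25)*(0) = 125
x = Dx/D = 100/-25 = -4, y = Dy/D = 75/-25 = -3, z = Dz/D = 125/-25 = -5
Check eq1: (2)(-4) + (-1)(-3) + (4)(-5) = -25 = -25 ✓
Check eq2: (1)(-4) + (2)(-3) + (3)(-5) = -25 = -25 ✓
Check eq3: (2)(-4) + (4)(-3) + (1)(-5) = -25 = -25 ✓

x = -4, y = -3, z = -5


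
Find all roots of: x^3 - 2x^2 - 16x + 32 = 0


Let p(x) = x^3 - 2x^2 - 16x + 32. By the rational root theorem (leading coefficient 1), any rational root is an integer divisor of 32: try ±1, ±2, ... in turn.
Test x = 1: value = 15 ≠ 0.
Test x = -1: value = 45 ≠ 0.
Test x = 2: value = 0 ✓, so (x - 2) is a factor.
Synthetic division by (x - 2): bring down 1; 1(2) - 2 = 0; 0(2) - 16 = -16; (-16)(2) + 32 = 0 → quotient x^2 - 16, remainder 0.
Solve the quadratic x^2 - 16 = 0: discriminant = 0^2 - 4(1)(-16) = 0 + 64 = 64.
sqrt(64) = 8, so x = (0 ± 8)/2: x = 4 or x = -4.
Collecting all roots found:

x = -4, x = 2, x = 4


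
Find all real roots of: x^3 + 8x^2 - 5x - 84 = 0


Let p(x) = x^3 + 8x^2 - 5x - 84. By the rational root theorem (leading coefficient 1), any rational root is an integer divisor of 84: try ±1, ±2, ... in turn.
Test x = 1: value = -80 ≠ 0.
Test x = -1: value = -72 ≠ 0.
Test x = 2: value = -54 ≠ 0.
Test x = -2: value = -50 ≠ 0.
Test x = 3: value = 0 ✓, so (x - 3) is a factor.
Synthetic division by (x - 3): bring down 1; 1(3) + 8 = 11; 11(3) - 5 = 28; 28(3) - 84 = 0 → quotient x^2 + 11x + 28, remainder 0.
Solve the quadratic x^2 + 11x + 28 = 0: discriminant = 11^2 - 4(1)(28) = 121 - 112 = 9.
sqrt(9) = 3, so x = (-11 ± 3)/2: x = -4 or x = -7.

x = -7, x = -4, x = 3


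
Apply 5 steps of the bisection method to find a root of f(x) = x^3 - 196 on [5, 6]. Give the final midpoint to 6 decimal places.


f(x) = x^3 - 196
f(5) = -71 < 0
f(6) = 20 > 0

Step 1: midpoint = (5.000000 + 6.000000)/2 = 5.500000
  f(5.500000) = -29.625000
  f(mid) < 0, so root is in [5.500000, 6.000000]

Step 2: midpoint = (5.500000 + 6.000000)/2 = 5.750000
  f(5.750000) = -5.890625
  f(mid) < 0, so root is in [5.750000, 6.000000]

Step 3: midpoint = (5.750000 + 6.000000)/2 = 5.875000
  f(5.875000) = 6.779297
  f(mid) > 0, so root is in [5.750000, 5.875000]

Step 4: midpoint = (5.750000 + 5.875000)/2 = 5.812500
  f(5.812500) = 0.376221
  f(mid) > 0, so root is in [5.750000, 5.812500]

Step 5: midpoint = (5.750000 + 5.812500)/2 = 5.781250
  f(5.781250) = -2.774139
  f(mid) < 0, so root is in [5.781250, 5.812500]

midpoint = 5.781250


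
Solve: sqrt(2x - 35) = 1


Square both sides: 2x - 35 = 1^2 = 1
2x = 1 + 35 = 36
x = 18
Check: sqrt(2*18 - 35) = sqrt(1) = 1 ✓

x = 18


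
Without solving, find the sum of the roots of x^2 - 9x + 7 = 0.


By Vieta's formulas for ax^2 + bx + c = 0:
  Sum of roots = -b/a
  Product of roots = c/a

Here a = 1, b = -9, c = 7
Sum = -(-9)/1 = 9
Product = 7/1 = 7

Sum = 9


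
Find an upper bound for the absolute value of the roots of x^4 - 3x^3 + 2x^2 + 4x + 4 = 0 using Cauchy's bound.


Cauchy's bound: all roots r satisfy |r| <= 1 + max(|a_i/a_n|) for i = 0,...,n-1
where a_n is the leading coefficient.

Coefficients: [1, -3, 2, 4, 4]
Leading coefficient a_n = 1
Ratios |a_i/a_n|: 3, 2, 4, 4
Maximum ratio: 4
Cauchy's bound: |r| <= 1 + 4 = 5

Upper bound = 5


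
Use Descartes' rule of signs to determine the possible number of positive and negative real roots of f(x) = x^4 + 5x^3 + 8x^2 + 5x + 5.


Descartes' rule of signs:

For positive roots, count sign changes in f(x) = x^4 + 5x^3 + 8x^2 + 5x + 5:
Signs of coefficients: +, +, +, +, +
Number of sign changes: 0
Possible positive real roots: 0

For negative roots, examine f(-x) = x^4 - 5x^3 + 8x^2 - 5x + 5:
Signs of coefficients: +, -, +, -, +
Number of sign changes: 4
Possible negative real roots: 4, 2, 0

Positive roots: 0; Negative roots: 4 or 2 or 0


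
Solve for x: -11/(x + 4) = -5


Multiply both sides by (x + 4): -11 = -5(x + 4)
Distribute: -11 = -5x - 20
-5x = -11 + 20 = 9
x = -9/5

x = -9/5


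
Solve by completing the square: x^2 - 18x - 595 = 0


Start: x^2 - 18x - 595 = 0
Move constant: x^2 - 18x = 595
Half of -18 is -9, squared is 81
Add 81 to both sides: x^2 - 18x + 81 = 676
(x - 9)^2 = 676
x - 9 = ±26
x = 9 + 26 = 35 or x = 9 - 26 = -17

x = -17, x = 35


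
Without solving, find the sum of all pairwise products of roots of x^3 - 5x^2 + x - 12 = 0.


By Vieta's formulas for x^3 + bx^2 + cx + d = 0:
  r1 + r2 + r3 = -b/a = 5
  r1*r2 + r1*r3 + r2*r3 = c/a = 1
  r1*r2*r3 = -d/a = 12


Sum of pairwise products = 1


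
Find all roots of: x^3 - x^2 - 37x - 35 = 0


Let p(x) = x^3 - x^2 - 37x - 35. By the rational root theorem (leading coefficient 1), any rational root is an integer divisor of 35: try ±1, ±2, ... in turn.
Test x = 1: value = -72 ≠ 0.
Test x = -1: value = 0 ✓, so (x + 1) is a factor.
Synthetic division by (x + 1): bring down 1; 1(-1) - 1 = -2; (-2)(-1) - 37 = -35; (-35)(-1) - 35 = 0 → quotient x^2 - 2x - 35, remainder 0.
Solve the quadratic x^2 - 2x - 35 = 0: discriminant = (-2)^2 - 4(1)(-35) = 4 + 140 = 144.
sqrt(144) = 12, so x = (2 ± 12)/2: x = 7 or x = -5.
Collecting all roots found:

x = -5, x = -1, x = 7


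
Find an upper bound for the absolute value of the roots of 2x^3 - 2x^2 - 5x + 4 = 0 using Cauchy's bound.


Cauchy's bound: all roots r satisfy |r| <= 1 + max(|a_i/a_n|) for i = 0,...,n-1
where a_n is the leading coefficient.

Coefficients: [2, -2, -5, 4]
Leading coefficient a_n = 2
Ratios |a_i/a_n|: 1, 5/2, 2
Maximum ratio: 5/2
Cauchy's bound: |r| <= 1 + 5/2 = 7/2

Upper bound = 7/2


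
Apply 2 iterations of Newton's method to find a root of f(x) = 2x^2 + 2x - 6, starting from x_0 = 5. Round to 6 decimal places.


Newton's method: x_(n+1) = x_n - f(x_n)/f'(x_n)
f(x) = 2x^2 + 2x - 6
f'(x) = 4x + 2

Iteration 1:
  f(5.000000) = 54.000000
  f'(5.000000) = 22.000000
  x_1 = 5.000000 - (54.000000)/(22.000000) = 2.545455

Iteration 2:
  f(2.545455) = 12.049587
  f'(2.545455) = 12.181818
  x_2 = 2.545455 - (12.049587)/(12.181818) = 1.556309

x_2 = 1.556309


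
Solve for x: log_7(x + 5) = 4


Convert to exponential form: x + 5 = 7^4 = 2401
x = 2401 - 5 = 2396
Check: log_7(2396 + 5) = log_7(2401) = log_7(2401) = 4 ✓

x = 2396


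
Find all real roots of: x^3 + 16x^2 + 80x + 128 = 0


Let p(x) = x^3 + 16x^2 + 80x + 128. By the rational root theorem (leading coefficient 1), any rational root is an integer divisor of 128: try ±1, ±2, ... in turn.
Test x = 1: value = 225 ≠ 0.
Test x = -1: value = 63 ≠ 0.
Test x = 2: value = 360 ≠ 0.
Test x = -2: value = 24 ≠ 0.
Test x = 4: value = 768 ≠ 0.
Test x = -4: value = 0 ✓, so (x + 4) is a factor.
Synthetic division by (x + 4): bring down 1; 1(-4) + 16 = 12; 12(-4) + 80 = 32; 32(-4) + 128 = 0 → quotient x^2 + 12x + 32, remainder 0.
Solve the quadratic x^2 + 12x + 32 = 0: discriminant = 12^2 - 4(1)(32) = 144 - 128 = 16.
sqrt(16) = 4, so x = (-12 ± 4)/2: x = -4 or x = -8.

x = -8, x = -4 (multiplicity 2)


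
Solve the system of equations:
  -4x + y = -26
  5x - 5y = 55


Using Cramer's rule:
Determinant D = (-4)(-5) - (5)(1) = 20 - 5 = 15
Dx = (-26)(-5) - (55)(1) = 130 - 55 = 75
Dy = (-4)(55) - (5)(-26) = -220 + 130 = -90
x = Dx/D = 75/15 = 5
y = Dy/D = -90/15 = -6

x = 5, y = -6
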